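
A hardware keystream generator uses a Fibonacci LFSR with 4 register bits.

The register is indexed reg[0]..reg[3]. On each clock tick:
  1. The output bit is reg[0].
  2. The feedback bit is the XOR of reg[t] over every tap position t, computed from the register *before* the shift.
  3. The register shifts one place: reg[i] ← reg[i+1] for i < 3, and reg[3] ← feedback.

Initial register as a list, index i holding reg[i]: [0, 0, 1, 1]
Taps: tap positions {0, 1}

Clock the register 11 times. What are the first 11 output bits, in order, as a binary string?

step | reg (before) | out | fb
   0 | 0011 | 0 | 0
   1 | 0110 | 0 | 1
   2 | 1101 | 1 | 0
   3 | 1010 | 1 | 1
   4 | 0101 | 0 | 1
   5 | 1011 | 1 | 1
   6 | 0111 | 0 | 1
   7 | 1111 | 1 | 0
   8 | 1110 | 1 | 0
   9 | 1100 | 1 | 0
  10 | 1000 | 1 | 1

00110101111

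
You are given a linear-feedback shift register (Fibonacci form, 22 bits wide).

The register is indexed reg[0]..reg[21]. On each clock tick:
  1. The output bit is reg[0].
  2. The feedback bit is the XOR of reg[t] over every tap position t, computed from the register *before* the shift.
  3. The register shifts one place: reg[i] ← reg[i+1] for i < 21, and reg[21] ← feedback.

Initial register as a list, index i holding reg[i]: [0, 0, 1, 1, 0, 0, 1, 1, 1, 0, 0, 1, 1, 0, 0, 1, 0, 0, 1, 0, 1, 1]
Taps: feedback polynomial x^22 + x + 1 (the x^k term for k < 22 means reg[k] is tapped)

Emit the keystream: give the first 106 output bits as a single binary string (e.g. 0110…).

0011001110011001001011010101001010101101110111111101111111011001100000011000000110101010000010100000101111

step | reg (before) | out | fb
   0 | 0011001110011001001011 | 0 | 0
   1 | 0110011100110010010110 | 0 | 1
   2 | 1100111001100100101101 | 1 | 0
   3 | 1001110011001001011010 | 1 | 1
   4 | 0011100110010010110101 | 0 | 0
   5 | 0111001100100101101010 | 0 | 1
   6 | 1110011001001011010101 | 1 | 0
   7 | 1100110010010110101010 | 1 | 0
   8 | 1001100100101101010100 | 1 | 1
   9 | 0011001001011010101001 | 0 | 0
  10 | 0110010010110101010010 | 0 | 1
  11 | 1100100101101010100101 | 1 | 0
  12 | 1001001011010101001010 | 1 | 1
  13 | 0010010110101010010101 | 0 | 0
  14 | 0100101101010100101010 | 0 | 1
  15 | 1001011010101001010101 | 1 | 1
  16 | 0010110101010010101011 | 0 | 0
  17 | 0101101010100101010110 | 0 | 1
  18 | 1011010101001010101101 | 1 | 1
  19 | 0110101010010101011011 | 0 | 1
  20 | 1101010100101010110111 | 1 | 0
  21 | 1010101001010101101110 | 1 | 1
  22 | 0101010010101011011101 | 0 | 1
  23 | 1010100101010110111011 | 1 | 1
  24 | 0101001010101101110111 | 0 | 1
  25 | 1010010101011011101111 | 1 | 1
  26 | 0100101010110111011111 | 0 | 1
  27 | 1001010101101110111111 | 1 | 1
  28 | 0010101011011101111111 | 0 | 0
  29 | 0101010110111011111110 | 0 | 1
  30 | 1010101101110111111101 | 1 | 1
  31 | 0101011011101111111011 | 0 | 1
  32 | 1010110111011111110111 | 1 | 1
  33 | 0101101110111111101111 | 0 | 1
  34 | 1011011101111111011111 | 1 | 1
  35 | 0110111011111110111111 | 0 | 1
  36 | 1101110111111101111111 | 1 | 0
  37 | 1011101111111011111110 | 1 | 1
  38 | 0111011111110111111101 | 0 | 1
  39 | 1110111111101111111011 | 1 | 0
  40 | 1101111111011111110110 | 1 | 0
  41 | 1011111110111111101100 | 1 | 1
  42 | 0111111101111111011001 | 0 | 1
  43 | 1111111011111110110011 | 1 | 0
  44 | 1111110111111101100110 | 1 | 0
  45 | 1111101111111011001100 | 1 | 0
  46 | 1111011111110110011000 | 1 | 0
  47 | 1110111111101100110000 | 1 | 0
  48 | 1101111111011001100000 | 1 | 0
  49 | 1011111110110011000000 | 1 | 1
  50 | 0111111101100110000001 | 0 | 1
  51 | 1111111011001100000011 | 1 | 0
  52 | 1111110110011000000110 | 1 | 0
  53 | 1111101100110000001100 | 1 | 0
  54 | 1111011001100000011000 | 1 | 0
  55 | 1110110011000000110000 | 1 | 0
  56 | 1101100110000001100000 | 1 | 0
  57 | 1011001100000011000000 | 1 | 1
  58 | 0110011000000110000001 | 0 | 1
  59 | 1100110000001100000011 | 1 | 0
  60 | 1001100000011000000110 | 1 | 1
  61 | 0011000000110000001101 | 0 | 0
  62 | 0110000001100000011010 | 0 | 1
  63 | 1100000011000000110101 | 1 | 0
  64 | 1000000110000001101010 | 1 | 1
  65 | 0000001100000011010101 | 0 | 0
  66 | 0000011000000110101010 | 0 | 0
  67 | 0000110000001101010100 | 0 | 0
  68 | 0001100000011010101000 | 0 | 0
  69 | 0011000000110101010000 | 0 | 0
  70 | 0110000001101010100000 | 0 | 1
  71 | 1100000011010101000001 | 1 | 0
  72 | 1000000110101010000010 | 1 | 1
  73 | 0000001101010100000101 | 0 | 0
  74 | 0000011010101000001010 | 0 | 0
  75 | 0000110101010000010100 | 0 | 0
  76 | 0001101010100000101000 | 0 | 0
  77 | 0011010101000001010000 | 0 | 0
  78 | 0110101010000010100000 | 0 | 1
  79 | 1101010100000101000001 | 1 | 0
  80 | 1010101000001010000010 | 1 | 1
  81 | 0101010000010100000101 | 0 | 1
  82 | 1010100000101000001011 | 1 | 1
  83 | 0101000001010000010111 | 0 | 1
  84 | 1010000010100000101111 | 1 | 1
  85 | 0100000101000001011111 | 0 | 1
  86 | 1000001010000010111111 | 1 | 1
  87 | 0000010100000101111111 | 0 | 0
  88 | 0000101000001011111110 | 0 | 0
  89 | 0001010000010111111100 | 0 | 0
  90 | 0010100000101111111000 | 0 | 0
  91 | 0101000001011111110000 | 0 | 1
  92 | 1010000010111111100001 | 1 | 1
  93 | 0100000101111111000011 | 0 | 1
  94 | 1000001011111110000111 | 1 | 1
  95 | 0000010111111100001111 | 0 | 0
  96 | 0000101111111000011110 | 0 | 0
  97 | 0001011111110000111100 | 0 | 0
  98 | 0010111111100001111000 | 0 | 0
  99 | 0101111111000011110000 | 0 | 1
 100 | 1011111110000111100001 | 1 | 1
 101 | 0111111100001111000011 | 0 | 1
 102 | 1111111000011110000111 | 1 | 0
 103 | 1111110000111100001110 | 1 | 0
 104 | 1111100001111000011100 | 1 | 0
 105 | 1111000011110000111000 | 1 | 0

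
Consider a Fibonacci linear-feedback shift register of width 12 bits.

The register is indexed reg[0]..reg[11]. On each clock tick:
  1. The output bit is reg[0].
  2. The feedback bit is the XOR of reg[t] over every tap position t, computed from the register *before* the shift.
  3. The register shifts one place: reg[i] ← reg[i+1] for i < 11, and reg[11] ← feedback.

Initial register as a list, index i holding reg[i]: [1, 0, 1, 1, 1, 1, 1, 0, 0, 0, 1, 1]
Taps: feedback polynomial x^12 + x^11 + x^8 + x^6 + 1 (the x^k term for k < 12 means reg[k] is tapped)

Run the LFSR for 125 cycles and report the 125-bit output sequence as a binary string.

10111110001111110100110000000111001101010101110101011001110010111111011111101011101100100110011101110111011010000110000111101

step | reg (before) | out | fb
   0 | 101111100011 | 1 | 1
   1 | 011111000111 | 0 | 1
   2 | 111110001111 | 1 | 1
   3 | 111100011111 | 1 | 1
   4 | 111000111111 | 1 | 0
   5 | 110001111110 | 1 | 1
   6 | 100011111101 | 1 | 0
   7 | 000111111010 | 0 | 0
   8 | 001111110100 | 0 | 1
   9 | 011111101001 | 0 | 1
  10 | 111111010011 | 1 | 0
  11 | 111110100110 | 1 | 0
  12 | 111101001100 | 1 | 0
  13 | 111010011000 | 1 | 0
  14 | 110100110000 | 1 | 0
  15 | 101001100000 | 1 | 0
  16 | 010011000000 | 0 | 0
  17 | 100110000000 | 1 | 1
  18 | 001100000001 | 0 | 1
  19 | 011000000011 | 0 | 1
  20 | 110000000111 | 1 | 0
  21 | 100000001110 | 1 | 0
  22 | 000000011100 | 0 | 1
  23 | 000000111001 | 0 | 1
  24 | 000001110011 | 0 | 0
  25 | 000011100110 | 0 | 1
  26 | 000111001101 | 0 | 0
  27 | 001110011010 | 0 | 1
  28 | 011100110101 | 0 | 0
  29 | 111001101010 | 1 | 1
  30 | 110011010101 | 1 | 0
  31 | 100110101010 | 1 | 1
  32 | 001101010101 | 0 | 1
  33 | 011010101011 | 0 | 1
  34 | 110101010111 | 1 | 0
  35 | 101010101110 | 1 | 1
  36 | 010101011101 | 0 | 0
  37 | 101010111010 | 1 | 1
  38 | 010101110101 | 0 | 0
  39 | 101011101010 | 1 | 1
  40 | 010111010101 | 0 | 1
  41 | 101110101011 | 1 | 0
  42 | 011101010110 | 0 | 0
  43 | 111010101100 | 1 | 1
  44 | 110101011001 | 1 | 1
  45 | 101010110011 | 1 | 1
  46 | 010101100111 | 0 | 0
  47 | 101011001110 | 1 | 0
  48 | 010110011100 | 0 | 1
  49 | 101100111001 | 1 | 0
  50 | 011001110010 | 0 | 1
  51 | 110011100101 | 1 | 1
  52 | 100111001011 | 1 | 1
  53 | 001110010111 | 0 | 1
  54 | 011100101111 | 0 | 1
  55 | 111001011111 | 1 | 1
  56 | 110010111111 | 1 | 0
  57 | 100101111110 | 1 | 1
  58 | 001011111101 | 0 | 1
  59 | 010111111011 | 0 | 1
  60 | 101111110111 | 1 | 1
  61 | 011111101111 | 0 | 1
  62 | 111111011111 | 1 | 1
  63 | 111110111111 | 1 | 0
  64 | 111101111110 | 1 | 1
  65 | 111011111101 | 1 | 0
  66 | 110111111010 | 1 | 1
  67 | 101111110101 | 1 | 1
  68 | 011111101011 | 0 | 1
  69 | 111111010111 | 1 | 0
  70 | 111110101110 | 1 | 1
  71 | 111101011101 | 1 | 1
  72 | 111010111011 | 1 | 0
  73 | 110101110110 | 1 | 0
  74 | 101011101100 | 1 | 1
  75 | 010111011001 | 0 | 0
  76 | 101110110010 | 1 | 0
  77 | 011101100100 | 0 | 1
  78 | 111011001001 | 1 | 1
  79 | 110110010011 | 1 | 0
  80 | 101100100110 | 1 | 0
  81 | 011001001100 | 0 | 1
  82 | 110010011001 | 1 | 1
  83 | 100100110011 | 1 | 1
  84 | 001001100111 | 0 | 0
  85 | 010011001110 | 0 | 1
  86 | 100110011101 | 1 | 1
  87 | 001100111011 | 0 | 1
  88 | 011001110111 | 0 | 0
  89 | 110011101110 | 1 | 1
  90 | 100111011101 | 1 | 1
  91 | 001110111011 | 0 | 1
  92 | 011101110111 | 0 | 0
  93 | 111011101110 | 1 | 1
  94 | 110111011101 | 1 | 1
  95 | 101110111011 | 1 | 0
  96 | 011101110110 | 0 | 1
  97 | 111011101101 | 1 | 0
  98 | 110111011010 | 1 | 0
  99 | 101110110100 | 1 | 0
 100 | 011101101000 | 0 | 0
 101 | 111011010000 | 1 | 1
 102 | 110110100001 | 1 | 1
 103 | 101101000011 | 1 | 0
 104 | 011010000110 | 0 | 0
 105 | 110100001100 | 1 | 0
 106 | 101000011000 | 1 | 0
 107 | 010000110000 | 0 | 1
 108 | 100001100001 | 1 | 1
 109 | 000011000011 | 0 | 1
 110 | 000110000111 | 0 | 1
 111 | 001100001111 | 0 | 0
 112 | 011000011110 | 0 | 1
 113 | 110000111101 | 1 | 0
 114 | 100001111010 | 1 | 1
 115 | 000011110101 | 0 | 0
 116 | 000111101010 | 0 | 0
 117 | 001111010100 | 0 | 0
 118 | 011110101000 | 0 | 0
 119 | 111101010000 | 1 | 1
 120 | 111010100001 | 1 | 1
 121 | 110101000011 | 1 | 0
 122 | 101010000110 | 1 | 1
 123 | 010100001101 | 0 | 0
 124 | 101000011010 | 1 | 0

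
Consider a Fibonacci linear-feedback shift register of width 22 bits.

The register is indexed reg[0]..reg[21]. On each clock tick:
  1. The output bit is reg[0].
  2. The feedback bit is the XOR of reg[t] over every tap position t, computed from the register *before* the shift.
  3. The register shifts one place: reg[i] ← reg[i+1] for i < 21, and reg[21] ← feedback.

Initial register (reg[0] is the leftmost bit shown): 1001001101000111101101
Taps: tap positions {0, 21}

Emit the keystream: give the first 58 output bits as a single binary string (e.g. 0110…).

1001001101000111101101000111011000010100100111101001000001

k : reg_k → out_k, fb_k
0: 1001001101000111101101 → 1, fb=0
1: 0010011010001111011010 → 0, fb=0
2: 0100110100011110110100 → 0, fb=0
3: 1001101000111101101000 → 1, fb=1
4: 0011010001111011010001 → 0, fb=1
5: 0110100011110110100011 → 0, fb=1
6: 1101000111101101000111 → 1, fb=0
7: 1010001111011010001110 → 1, fb=1
8: 0100011110110100011101 → 0, fb=1
9: 1000111101101000111011 → 1, fb=0
10: 0001111011010001110110 → 0, fb=0
11: 0011110110100011101100 → 0, fb=0
12: 0111101101000111011000 → 0, fb=0
13: 1111011010001110110000 → 1, fb=1
14: 1110110100011101100001 → 1, fb=0
15: 1101101000111011000010 → 1, fb=1
16: 1011010001110110000101 → 1, fb=0
17: 0110100011101100001010 → 0, fb=0
18: 1101000111011000010100 → 1, fb=1
19: 1010001110110000101001 → 1, fb=0
20: 0100011101100001010010 → 0, fb=0
21: 1000111011000010100100 → 1, fb=1
22: 0001110110000101001001 → 0, fb=1
23: 0011101100001010010011 → 0, fb=1
24: 0111011000010100100111 → 0, fb=1
25: 1110110000101001001111 → 1, fb=0
26: 1101100001010010011110 → 1, fb=1
27: 1011000010100100111101 → 1, fb=0
28: 0110000101001001111010 → 0, fb=0
29: 1100001010010011110100 → 1, fb=1
30: 1000010100100111101001 → 1, fb=0
31: 0000101001001111010010 → 0, fb=0
32: 0001010010011110100100 → 0, fb=0
33: 0010100100111101001000 → 0, fb=0
34: 0101001001111010010000 → 0, fb=0
35: 1010010011110100100000 → 1, fb=1
36: 0100100111101001000001 → 0, fb=1
37: 1001001111010010000011 → 1, fb=0
38: 0010011110100100000110 → 0, fb=0
39: 0100111101001000001100 → 0, fb=0
40: 1001111010010000011000 → 1, fb=1
41: 0011110100100000110001 → 0, fb=1
42: 0111101001000001100011 → 0, fb=1
43: 1111010010000011000111 → 1, fb=0
44: 1110100100000110001110 → 1, fb=1
45: 1101001000001100011101 → 1, fb=0
46: 1010010000011000111010 → 1, fb=1
47: 0100100000110001110101 → 0, fb=1
48: 1001000001100011101011 → 1, fb=0
49: 0010000011000111010110 → 0, fb=0
50: 0100000110001110101100 → 0, fb=0
51: 1000001100011101011000 → 1, fb=1
52: 0000011000111010110001 → 0, fb=1
53: 0000110001110101100011 → 0, fb=1
54: 0001100011101011000111 → 0, fb=1
55: 0011000111010110001111 → 0, fb=1
56: 0110001110101100011111 → 0, fb=1
57: 1100011101011000111111 → 1, fb=0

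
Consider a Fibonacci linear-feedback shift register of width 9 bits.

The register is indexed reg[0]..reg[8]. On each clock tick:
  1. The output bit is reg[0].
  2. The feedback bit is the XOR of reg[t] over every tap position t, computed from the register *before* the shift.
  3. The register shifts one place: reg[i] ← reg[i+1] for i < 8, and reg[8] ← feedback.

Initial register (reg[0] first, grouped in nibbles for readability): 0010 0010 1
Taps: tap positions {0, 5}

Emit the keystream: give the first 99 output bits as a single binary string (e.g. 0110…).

tick  register→output (feedback)
  0  001000101→0 (0)
  1  010001010→0 (1)
  2  100010101→1 (1)
  3  000101011→0 (1)
  4  001010111→0 (0)
  5  010101110→0 (1)
  6  101011101→1 (0)
  7  010111010→0 (1)
  8  101110101→1 (1)
  9  011101011→0 (1)
 10  111010111→1 (1)
 11  110101111→1 (0)
 12  101011110→1 (0)
 13  010111100→0 (1)
 14  101111001→1 (0)
 15  011110010→0 (0)
 16  111100100→1 (1)
 17  111001001→1 (0)
 18  110010010→1 (1)
 19  100100101→1 (1)
 20  001001011→0 (1)
 21  010010111→0 (0)
 22  100101110→1 (0)
 23  001011100→0 (1)
 24  010111001→0 (1)
 25  101110011→1 (1)
 26  011100111→0 (0)
 27  111001110→1 (0)
 28  110011100→1 (0)
 29  100111000→1 (0)
 30  001110000→0 (0)
 31  011100000→0 (0)
 32  111000000→1 (1)
 33  110000001→1 (1)
 34  100000011→1 (1)
 35  000000111→0 (0)
 36  000001110→0 (1)
 37  000011101→0 (1)
 38  000111011→0 (1)
 39  001110111→0 (0)
 40  011101110→0 (1)
 41  111011101→1 (0)
 42  110111010→1 (0)
 43  101110100→1 (1)
 44  011101001→0 (1)
 45  111010011→1 (1)
 46  110100111→1 (1)
 47  101001111→1 (0)
 48  010011110→0 (1)
 49  100111101→1 (0)
 50  001111010→0 (1)
 51  011110101→0 (0)
 52  111101010→1 (0)
 53  111010100→1 (1)
 54  110101001→1 (0)
 55  101010010→1 (1)
 56  010100101→0 (0)
 57  101001010→1 (0)
 58  010010100→0 (0)
 59  100101000→1 (0)
 60  001010000→0 (0)
 61  010100000→0 (0)
 62  101000000→1 (1)
 63  010000001→0 (0)
 64  100000010→1 (1)
 65  000000101→0 (0)
 66  000001010→0 (1)
 67  000010101→0 (0)
 68  000101010→0 (1)
 69  001010101→0 (0)
 70  010101010→0 (1)
 71  101010101→1 (1)
 72  010101011→0 (1)
 73  101010111→1 (1)
 74  010101111→0 (1)
 75  101011111→1 (0)
 76  010111110→0 (1)
 77  101111101→1 (0)
 78  011111010→0 (1)
 79  111110101→1 (1)
 80  111101011→1 (0)
 81  111010110→1 (1)
 82  110101101→1 (0)
 83  101011010→1 (0)
 84  010110100→0 (0)
 85  101101000→1 (0)
 86  011010000→0 (0)
 87  110100000→1 (1)
 88  101000001→1 (1)
 89  010000011→0 (0)
 90  100000110→1 (1)
 91  000001101→0 (1)
 92  000011011→0 (1)
 93  000110111→0 (0)
 94  001101110→0 (1)
 95  011011101→0 (1)
 96  110111011→1 (0)
 97  101110110→1 (1)
 98  011101101→0 (1)

001000101011101011110010010111001110000001110111010011110101001010000001010101011111010110100000110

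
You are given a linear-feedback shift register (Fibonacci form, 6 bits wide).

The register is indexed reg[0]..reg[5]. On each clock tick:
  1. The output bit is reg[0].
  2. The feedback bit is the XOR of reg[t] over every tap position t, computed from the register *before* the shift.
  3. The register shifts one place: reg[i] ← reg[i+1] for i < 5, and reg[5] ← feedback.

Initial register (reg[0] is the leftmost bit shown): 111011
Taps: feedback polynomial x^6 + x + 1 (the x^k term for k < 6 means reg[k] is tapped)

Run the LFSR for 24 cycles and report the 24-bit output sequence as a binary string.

111011001101010111111000

step | reg (before) | out | fb
   0 | 111011 | 1 | 0
   1 | 110110 | 1 | 0
   2 | 101100 | 1 | 1
   3 | 011001 | 0 | 1
   4 | 110011 | 1 | 0
   5 | 100110 | 1 | 1
   6 | 001101 | 0 | 0
   7 | 011010 | 0 | 1
   8 | 110101 | 1 | 0
   9 | 101010 | 1 | 1
  10 | 010101 | 0 | 1
  11 | 101011 | 1 | 1
  12 | 010111 | 0 | 1
  13 | 101111 | 1 | 1
  14 | 011111 | 0 | 1
  15 | 111111 | 1 | 0
  16 | 111110 | 1 | 0
  17 | 111100 | 1 | 0
  18 | 111000 | 1 | 0
  19 | 110000 | 1 | 0
  20 | 100000 | 1 | 1
  21 | 000001 | 0 | 0
  22 | 000010 | 0 | 0
  23 | 000100 | 0 | 0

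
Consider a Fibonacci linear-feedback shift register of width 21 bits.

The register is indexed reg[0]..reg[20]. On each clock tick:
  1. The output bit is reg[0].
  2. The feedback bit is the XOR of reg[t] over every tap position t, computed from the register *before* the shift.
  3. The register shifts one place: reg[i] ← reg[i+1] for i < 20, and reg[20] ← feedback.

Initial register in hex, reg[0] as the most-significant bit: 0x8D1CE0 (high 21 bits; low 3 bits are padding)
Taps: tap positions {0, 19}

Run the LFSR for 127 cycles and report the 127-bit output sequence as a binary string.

k : reg_k → out_k, fb_k
0: 100011010001110011100 → 1, fb=1
1: 000110100011100111001 → 0, fb=0
2: 001101000111001110010 → 0, fb=1
3: 011010001110011100101 → 0, fb=0
4: 110100011100111001010 → 1, fb=0
5: 101000111001110010100 → 1, fb=1
6: 010001110011100101001 → 0, fb=0
7: 100011100111001010010 → 1, fb=0
8: 000111001110010100100 → 0, fb=0
9: 001110011100101001000 → 0, fb=0
10: 011100111001010010000 → 0, fb=0
11: 111001110010100100000 → 1, fb=1
12: 110011100101001000001 → 1, fb=1
13: 100111001010010000011 → 1, fb=0
14: 001110010100100000110 → 0, fb=1
15: 011100101001000001101 → 0, fb=0
16: 111001010010000011010 → 1, fb=0
17: 110010100100000110100 → 1, fb=1
18: 100101001000001101001 → 1, fb=1
19: 001010010000011010011 → 0, fb=1
20: 010100100000110100111 → 0, fb=1
21: 101001000001101001111 → 1, fb=0
22: 010010000011010011110 → 0, fb=1
23: 100100000110100111101 → 1, fb=1
24: 001000001101001111011 → 0, fb=1
25: 010000011010011110111 → 0, fb=1
26: 100000110100111101111 → 1, fb=0
27: 000001101001111011110 → 0, fb=1
28: 000011010011110111101 → 0, fb=0
29: 000110100111101111010 → 0, fb=1
30: 001101001111011110101 → 0, fb=0
31: 011010011110111101010 → 0, fb=1
32: 110100111101111010101 → 1, fb=1
33: 101001111011110101011 → 1, fb=0
34: 010011110111101010110 → 0, fb=1
35: 100111101111010101101 → 1, fb=1
36: 001111011110101011011 → 0, fb=1
37: 011110111101010110111 → 0, fb=1
38: 111101111010101101111 → 1, fb=0
39: 111011110101011011110 → 1, fb=0
40: 110111101010110111100 → 1, fb=1
41: 101111010101101111001 → 1, fb=1
42: 011110101011011110011 → 0, fb=1
43: 111101010110111100111 → 1, fb=0
44: 111010101101111001110 → 1, fb=0
45: 110101011011110011100 → 1, fb=1
46: 101010110111100111001 → 1, fb=1
47: 010101101111001110011 → 0, fb=1
48: 101011011110011100111 → 1, fb=0
49: 010110111100111001110 → 0, fb=1
50: 101101111001110011101 → 1, fb=1
51: 011011110011100111011 → 0, fb=1
52: 110111100111001110111 → 1, fb=0
53: 101111001110011101110 → 1, fb=0
54: 011110011100111011100 → 0, fb=0
55: 111100111001110111000 → 1, fb=1
56: 111001110011101110001 → 1, fb=1
57: 110011100111011100011 → 1, fb=0
58: 100111001110111000110 → 1, fb=0
59: 001110011101110001100 → 0, fb=0
60: 011100111011100011000 → 0, fb=0
61: 111001110111000110000 → 1, fb=1
62: 110011101110001100001 → 1, fb=1
63: 100111011100011000011 → 1, fb=0
64: 001110111000110000110 → 0, fb=1
65: 011101110001100001101 → 0, fb=0
66: 111011100011000011010 → 1, fb=0
67: 110111000110000110100 → 1, fb=1
68: 101110001100001101001 → 1, fb=1
69: 011100011000011010011 → 0, fb=1
70: 111000110000110100111 → 1, fb=0
71: 110001100001101001110 → 1, fb=0
72: 100011000011010011100 → 1, fb=1
73: 000110000110100111001 → 0, fb=0
74: 001100001101001110010 → 0, fb=1
75: 011000011010011100101 → 0, fb=0
76: 110000110100111001010 → 1, fb=0
77: 100001101001110010100 → 1, fb=1
78: 000011010011100101001 → 0, fb=0
79: 000110100111001010010 → 0, fb=1
80: 001101001110010100101 → 0, fb=0
81: 011010011100101001010 → 0, fb=1
82: 110100111001010010101 → 1, fb=1
83: 101001110010100101011 → 1, fb=0
84: 010011100101001010110 → 0, fb=1
85: 100111001010010101101 → 1, fb=1
86: 001110010100101011011 → 0, fb=1
87: 011100101001010110111 → 0, fb=1
88: 111001010010101101111 → 1, fb=0
89: 110010100101011011110 → 1, fb=0
90: 100101001010110111100 → 1, fb=1
91: 001010010101101111001 → 0, fb=0
92: 010100101011011110010 → 0, fb=1
93: 101001010110111100101 → 1, fb=1
94: 010010101101111001011 → 0, fb=1
95: 100101011011110010111 → 1, fb=0
96: 001010110111100101110 → 0, fb=1
97: 010101101111001011101 → 0, fb=0
98: 101011011110010111010 → 1, fb=0
99: 010110111100101110100 → 0, fb=0
100: 101101111001011101000 → 1, fb=1
101: 011011110010111010001 → 0, fb=0
102: 110111100101110100010 → 1, fb=0
103: 101111001011101000100 → 1, fb=1
104: 011110010111010001001 → 0, fb=0
105: 111100101110100010010 → 1, fb=0
106: 111001011101000100100 → 1, fb=1
107: 110010111010001001001 → 1, fb=1
108: 100101110100010010011 → 1, fb=0
109: 001011101000100100110 → 0, fb=1
110: 010111010001001001101 → 0, fb=0
111: 101110100010010011010 → 1, fb=0
112: 011101000100100110100 → 0, fb=0
113: 111010001001001101000 → 1, fb=1
114: 110100010010011010001 → 1, fb=1
115: 101000100100110100011 → 1, fb=0
116: 010001001001101000110 → 0, fb=1
117: 100010010011010001101 → 1, fb=1
118: 000100100110100011011 → 0, fb=1
119: 001001001101000110111 → 0, fb=1
120: 010010011010001101111 → 0, fb=1
121: 100100110100011011111 → 1, fb=0
122: 001001101000110111110 → 0, fb=1
123: 010011010001101111101 → 0, fb=0
124: 100110100011011111010 → 1, fb=0
125: 001101000110111110100 → 0, fb=0
126: 011010001101111101000 → 0, fb=0

1000110100011100111001010010000011010011110111101010110111100111001110111000110000110100111001010010101101111001011101000100100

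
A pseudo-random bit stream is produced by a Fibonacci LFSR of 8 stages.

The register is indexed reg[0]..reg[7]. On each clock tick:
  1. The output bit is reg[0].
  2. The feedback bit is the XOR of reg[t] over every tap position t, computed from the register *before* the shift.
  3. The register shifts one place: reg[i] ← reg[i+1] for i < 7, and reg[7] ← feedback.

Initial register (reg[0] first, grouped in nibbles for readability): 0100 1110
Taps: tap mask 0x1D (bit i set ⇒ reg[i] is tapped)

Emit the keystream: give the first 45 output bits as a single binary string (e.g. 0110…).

010011101110110011110111111010011001101010001

tick  register→output (feedback)
  0  01001110→0 (1)
  1  10011101→1 (1)
  2  00111011→0 (1)
  3  01110111→0 (0)
  4  11101110→1 (1)
  5  11011101→1 (1)
  6  10111011→1 (0)
  7  01110110→0 (0)
  8  11101100→1 (1)
  9  11011001→1 (1)
 10  10110011→1 (1)
 11  01100111→0 (1)
 12  11001111→1 (0)
 13  10011110→1 (1)
 14  00111101→0 (1)
 15  01111011→0 (1)
 16  11110111→1 (1)
 17  11101111→1 (1)
 18  11011111→1 (1)
 19  10111111→1 (0)
 20  01111110→0 (1)
 21  11111101→1 (0)
 22  11111010→1 (0)
 23  11110100→1 (1)
 24  11101001→1 (1)
 25  11010011→1 (0)
 26  10100110→1 (0)
 27  01001100→0 (1)
 28  10011001→1 (1)
 29  00110011→0 (0)
 30  01100110→0 (1)
 31  11001101→1 (0)
 32  10011010→1 (1)
 33  00110101→0 (0)
 34  01101010→0 (0)
 35  11010100→1 (0)
 36  10101000→1 (1)
 37  01010001→0 (1)
 38  10100011→1 (0)
 39  01000110→0 (0)
 40  10001100→1 (0)
 41  00011000→0 (0)
 42  00110000→0 (0)
 43  01100000→0 (1)
 44  11000001→1 (1)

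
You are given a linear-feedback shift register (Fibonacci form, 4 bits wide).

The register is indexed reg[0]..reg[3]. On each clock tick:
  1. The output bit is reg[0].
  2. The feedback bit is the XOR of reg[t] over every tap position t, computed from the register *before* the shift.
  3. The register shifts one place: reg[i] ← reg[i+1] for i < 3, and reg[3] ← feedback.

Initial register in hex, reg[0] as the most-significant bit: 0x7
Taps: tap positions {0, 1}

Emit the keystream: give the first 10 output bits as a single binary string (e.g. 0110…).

0111100010

tick  register→output (feedback)
  0  0111→0 (1)
  1  1111→1 (0)
  2  1110→1 (0)
  3  1100→1 (0)
  4  1000→1 (1)
  5  0001→0 (0)
  6  0010→0 (0)
  7  0100→0 (1)
  8  1001→1 (1)
  9  0011→0 (0)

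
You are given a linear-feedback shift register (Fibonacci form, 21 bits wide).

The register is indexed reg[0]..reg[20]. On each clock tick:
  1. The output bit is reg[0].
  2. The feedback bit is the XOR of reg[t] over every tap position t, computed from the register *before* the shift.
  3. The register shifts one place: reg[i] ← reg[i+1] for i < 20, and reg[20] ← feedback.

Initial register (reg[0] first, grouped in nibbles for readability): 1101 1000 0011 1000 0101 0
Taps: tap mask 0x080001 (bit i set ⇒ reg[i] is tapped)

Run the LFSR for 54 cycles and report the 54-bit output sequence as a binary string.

step | reg (before) | out | fb
   0 | 110110000011100001010 | 1 | 0
   1 | 101100000111000010100 | 1 | 1
   2 | 011000001110000101001 | 0 | 0
   3 | 110000011100001010010 | 1 | 0
   4 | 100000111000010100100 | 1 | 1
   5 | 000001110000101001001 | 0 | 0
   6 | 000011100001010010010 | 0 | 1
   7 | 000111000010100100101 | 0 | 0
   8 | 001110000101001001010 | 0 | 1
   9 | 011100001010010010101 | 0 | 0
  10 | 111000010100100101010 | 1 | 0
  11 | 110000101001001010100 | 1 | 1
  12 | 100001010010010101001 | 1 | 1
  13 | 000010100100101010011 | 0 | 1
  14 | 000101001001010100111 | 0 | 1
  15 | 001010010010101001111 | 0 | 1
  16 | 010100100101010011111 | 0 | 1
  17 | 101001001010100111111 | 1 | 0
  18 | 010010010101001111110 | 0 | 1
  19 | 100100101010011111101 | 1 | 1
  20 | 001001010100111111011 | 0 | 1
  21 | 010010101001111110111 | 0 | 1
  22 | 100101010011111101111 | 1 | 0
  23 | 001010100111111011110 | 0 | 1
  24 | 010101001111110111101 | 0 | 0
  25 | 101010011111101111010 | 1 | 0
  26 | 010100111111011110100 | 0 | 0
  27 | 101001111110111101000 | 1 | 1
  28 | 010011111101111010001 | 0 | 0
  29 | 100111111011110100010 | 1 | 0
  30 | 001111110111101000100 | 0 | 0
  31 | 011111101111010001000 | 0 | 0
  32 | 111111011110100010000 | 1 | 1
  33 | 111110111101000100001 | 1 | 1
  34 | 111101111010001000011 | 1 | 0
  35 | 111011110100010000110 | 1 | 0
  36 | 110111101000100001100 | 1 | 1
  37 | 101111010001000011001 | 1 | 1
  38 | 011110100010000110011 | 0 | 1
  39 | 111101000100001100111 | 1 | 0
  40 | 111010001000011001110 | 1 | 0
  41 | 110100010000110011100 | 1 | 1
  42 | 101000100001100111001 | 1 | 1
  43 | 010001000011001110011 | 0 | 1
  44 | 100010000110011100111 | 1 | 0
  45 | 000100001100111001110 | 0 | 1
  46 | 001000011001110011101 | 0 | 0
  47 | 010000110011100111010 | 0 | 1
  48 | 100001100111001110101 | 1 | 1
  49 | 000011001110011101011 | 0 | 1
  50 | 000110011100111010111 | 0 | 1
  51 | 001100111001110101111 | 0 | 1
  52 | 011001110011101011111 | 0 | 1
  53 | 110011100111010111111 | 1 | 0

110110000011100001010010010101001111110111101000100001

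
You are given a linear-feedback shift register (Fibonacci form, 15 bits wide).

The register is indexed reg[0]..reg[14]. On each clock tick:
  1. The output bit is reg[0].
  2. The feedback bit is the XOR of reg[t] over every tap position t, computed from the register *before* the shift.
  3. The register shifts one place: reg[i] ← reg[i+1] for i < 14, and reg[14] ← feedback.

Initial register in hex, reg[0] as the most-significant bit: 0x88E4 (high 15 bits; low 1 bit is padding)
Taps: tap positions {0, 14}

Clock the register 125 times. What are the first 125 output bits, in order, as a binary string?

k : reg_k → out_k, fb_k
0: 100010001110010 → 1, fb=1
1: 000100011100101 → 0, fb=1
2: 001000111001011 → 0, fb=1
3: 010001110010111 → 0, fb=1
4: 100011100101111 → 1, fb=0
5: 000111001011110 → 0, fb=0
6: 001110010111100 → 0, fb=0
7: 011100101111000 → 0, fb=0
8: 111001011110000 → 1, fb=1
9: 110010111100001 → 1, fb=0
10: 100101111000010 → 1, fb=1
11: 001011110000101 → 0, fb=1
12: 010111100001011 → 0, fb=1
13: 101111000010111 → 1, fb=0
14: 011110000101110 → 0, fb=0
15: 111100001011100 → 1, fb=1
16: 111000010111001 → 1, fb=0
17: 110000101110010 → 1, fb=1
18: 100001011100101 → 1, fb=0
19: 000010111001010 → 0, fb=0
20: 000101110010100 → 0, fb=0
21: 001011100101000 → 0, fb=0
22: 010111001010000 → 0, fb=0
23: 101110010100000 → 1, fb=1
24: 011100101000001 → 0, fb=1
25: 111001010000011 → 1, fb=0
26: 110010100000110 → 1, fb=1
27: 100101000001101 → 1, fb=0
28: 001010000011010 → 0, fb=0
29: 010100000110100 → 0, fb=0
30: 101000001101000 → 1, fb=1
31: 010000011010001 → 0, fb=1
32: 100000110100011 → 1, fb=0
33: 000001101000110 → 0, fb=0
34: 000011010001100 → 0, fb=0
35: 000110100011000 → 0, fb=0
36: 001101000110000 → 0, fb=0
37: 011010001100000 → 0, fb=0
38: 110100011000000 → 1, fb=1
39: 101000110000001 → 1, fb=0
40: 010001100000010 → 0, fb=0
41: 100011000000100 → 1, fb=1
42: 000110000001001 → 0, fb=1
43: 001100000010011 → 0, fb=1
44: 011000000100111 → 0, fb=1
45: 110000001001111 → 1, fb=0
46: 100000010011110 → 1, fb=1
47: 000000100111101 → 0, fb=1
48: 000001001111011 → 0, fb=1
49: 000010011110111 → 0, fb=1
50: 000100111101111 → 0, fb=1
51: 001001111011111 → 0, fb=1
52: 010011110111111 → 0, fb=1
53: 100111101111111 → 1, fb=0
54: 001111011111110 → 0, fb=0
55: 011110111111100 → 0, fb=0
56: 111101111111000 → 1, fb=1
57: 111011111110001 → 1, fb=0
58: 110111111100010 → 1, fb=1
59: 101111111000101 → 1, fb=0
60: 011111110001010 → 0, fb=0
61: 111111100010100 → 1, fb=1
62: 111111000101001 → 1, fb=0
63: 111110001010010 → 1, fb=1
64: 111100010100101 → 1, fb=0
65: 111000101001010 → 1, fb=1
66: 110001010010101 → 1, fb=0
67: 100010100101010 → 1, fb=1
68: 000101001010101 → 0, fb=1
69: 001010010101011 → 0, fb=1
70: 010100101010111 → 0, fb=1
71: 101001010101111 → 1, fb=0
72: 010010101011110 → 0, fb=0
73: 100101010111100 → 1, fb=1
74: 001010101111001 → 0, fb=1
75: 010101011110011 → 0, fb=1
76: 101010111100111 → 1, fb=0
77: 010101111001110 → 0, fb=0
78: 101011110011100 → 1, fb=1
79: 010111100111001 → 0, fb=1
80: 101111001110011 → 1, fb=0
81: 011110011100110 → 0, fb=0
82: 111100111001100 → 1, fb=1
83: 111001110011001 → 1, fb=0
84: 110011100110010 → 1, fb=1
85: 100111001100101 → 1, fb=0
86: 001110011001010 → 0, fb=0
87: 011100110010100 → 0, fb=0
88: 111001100101000 → 1, fb=1
89: 110011001010001 → 1, fb=0
90: 100110010100010 → 1, fb=1
91: 001100101000101 → 0, fb=1
92: 011001010001011 → 0, fb=1
93: 110010100010111 → 1, fb=0
94: 100101000101110 → 1, fb=1
95: 001010001011101 → 0, fb=1
96: 010100010111011 → 0, fb=1
97: 101000101110111 → 1, fb=0
98: 010001011101110 → 0, fb=0
99: 100010111011100 → 1, fb=1
100: 000101110111001 → 0, fb=1
101: 001011101110011 → 0, fb=1
102: 010111011100111 → 0, fb=1
103: 101110111001111 → 1, fb=0
104: 011101110011110 → 0, fb=0
105: 111011100111100 → 1, fb=1
106: 110111001111001 → 1, fb=0
107: 101110011110010 → 1, fb=1
108: 011100111100101 → 0, fb=1
109: 111001111001011 → 1, fb=0
110: 110011110010110 → 1, fb=1
111: 100111100101101 → 1, fb=0
112: 001111001011010 → 0, fb=0
113: 011110010110100 → 0, fb=0
114: 111100101101000 → 1, fb=1
115: 111001011010001 → 1, fb=0
116: 110010110100010 → 1, fb=1
117: 100101101000101 → 1, fb=0
118: 001011010001010 → 0, fb=0
119: 010110100010100 → 0, fb=0
120: 101101000101000 → 1, fb=1
121: 011010001010001 → 0, fb=1
122: 110100010100011 → 1, fb=0
123: 101000101000110 → 1, fb=1
124: 010001010001101 → 0, fb=1

10001000111001011110000101110010100000110100011000000100111101111111000101001010101111001110011001010001011101110011110010110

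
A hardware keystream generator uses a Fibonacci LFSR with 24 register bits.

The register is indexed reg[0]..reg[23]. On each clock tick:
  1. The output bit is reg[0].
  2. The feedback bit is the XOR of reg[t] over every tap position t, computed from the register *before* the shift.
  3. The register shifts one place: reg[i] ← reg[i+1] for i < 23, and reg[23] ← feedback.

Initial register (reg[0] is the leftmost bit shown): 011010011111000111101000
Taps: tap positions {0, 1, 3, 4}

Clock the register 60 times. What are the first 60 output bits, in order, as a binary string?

011010011111000111101000011010101000001111111101010000111010

k : reg_k → out_k, fb_k
0: 011010011111000111101000 → 0, fb=0
1: 110100111110001111010000 → 1, fb=1
2: 101001111100011110100001 → 1, fb=1
3: 010011111000111101000011 → 0, fb=0
4: 100111110001111010000110 → 1, fb=1
5: 001111100011110100001101 → 0, fb=0
6: 011111000111101000011010 → 0, fb=1
7: 111110001111010000110101 → 1, fb=0
8: 111100011110100001101010 → 1, fb=1
9: 111000111101000011010101 → 1, fb=0
10: 110001111010000110101010 → 1, fb=0
11: 100011110100001101010100 → 1, fb=0
12: 000111101000011010101000 → 0, fb=0
13: 001111010000110101010000 → 0, fb=0
14: 011110100001101010100000 → 0, fb=1
15: 111101000011010101000001 → 1, fb=1
16: 111010000110101010000011 → 1, fb=1
17: 110100001101010100000111 → 1, fb=1
18: 101000011010101000001111 → 1, fb=1
19: 010000110101010000011111 → 0, fb=1
20: 100001101010100000111111 → 1, fb=1
21: 000011010101000001111111 → 0, fb=1
22: 000110101010000011111111 → 0, fb=0
23: 001101010100000111111110 → 0, fb=1
24: 011010101000001111111101 → 0, fb=0
25: 110101010000011111111010 → 1, fb=1
26: 101010100000111111110101 → 1, fb=0
27: 010101000001111111101010 → 0, fb=0
28: 101010000011111111010100 → 1, fb=0
29: 010100000111111110101000 → 0, fb=0
30: 101000001111111101010000 → 1, fb=1
31: 010000011111111010100001 → 0, fb=1
32: 100000111111110101000011 → 1, fb=1
33: 000001111111101010000111 → 0, fb=0
34: 000011111111010100001110 → 0, fb=1
35: 000111111110101000011101 → 0, fb=0
36: 001111111101010000111010 → 0, fb=0
37: 011111111010100001110100 → 0, fb=1
38: 111111110101000011101001 → 1, fb=0
39: 111111101010000111010010 → 1, fb=0
40: 111111010100001110100100 → 1, fb=0
41: 111110101000011101001000 → 1, fb=0
42: 111101010000111010010000 → 1, fb=1
43: 111010100001110100100001 → 1, fb=1
44: 110101000011101001000011 → 1, fb=1
45: 101010000111010010000111 → 1, fb=0
46: 010100001110100100001110 → 0, fb=0
47: 101000011101001000011100 → 1, fb=1
48: 010000111010010000111001 → 0, fb=1
49: 100001110100100001110011 → 1, fb=1
50: 000011101001000011100111 → 0, fb=1
51: 000111010010000111001111 → 0, fb=0
52: 001110100100001110011110 → 0, fb=0
53: 011101001000011100111100 → 0, fb=0
54: 111010010000111001111000 → 1, fb=1
55: 110100100001110011110001 → 1, fb=1
56: 101001000011100111100011 → 1, fb=1
57: 010010000111001111000111 → 0, fb=0
58: 100100001110011110001110 → 1, fb=0
59: 001000011100111100011100 → 0, fb=0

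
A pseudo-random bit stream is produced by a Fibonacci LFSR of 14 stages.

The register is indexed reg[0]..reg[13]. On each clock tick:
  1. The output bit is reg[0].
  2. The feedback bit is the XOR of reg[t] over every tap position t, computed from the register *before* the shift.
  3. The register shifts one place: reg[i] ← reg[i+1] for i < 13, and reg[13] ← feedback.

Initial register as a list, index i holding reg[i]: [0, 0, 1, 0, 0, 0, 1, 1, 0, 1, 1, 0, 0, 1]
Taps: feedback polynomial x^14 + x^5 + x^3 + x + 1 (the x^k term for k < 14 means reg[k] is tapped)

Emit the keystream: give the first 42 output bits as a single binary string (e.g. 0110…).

001000110110010001001000000111100110110001

step | reg (before) | out | fb
   0 | 00100011011001 | 0 | 0
   1 | 01000110110010 | 0 | 0
   2 | 10001101100100 | 1 | 0
   3 | 00011011001000 | 0 | 1
   4 | 00110110010001 | 0 | 0
   5 | 01101100100010 | 0 | 0
   6 | 11011001000100 | 1 | 1
   7 | 10110010001001 | 1 | 0
   8 | 01100100010010 | 0 | 0
   9 | 11001000100100 | 1 | 0
  10 | 10010001001000 | 1 | 0
  11 | 00100010010000 | 0 | 0
  12 | 01000100100000 | 0 | 0
  13 | 10001001000000 | 1 | 1
  14 | 00010010000001 | 0 | 1
  15 | 00100100000011 | 0 | 1
  16 | 01001000000111 | 0 | 1
  17 | 10010000001111 | 1 | 0
  18 | 00100000011110 | 0 | 0
  19 | 01000000111100 | 0 | 1
  20 | 10000001111001 | 1 | 1
  21 | 00000011110011 | 0 | 0
  22 | 00000111100110 | 0 | 1
  23 | 00001111001101 | 0 | 1
  24 | 00011110011011 | 0 | 0
  25 | 00111100110110 | 0 | 0
  26 | 01111001101100 | 0 | 0
  27 | 11110011011000 | 1 | 1
  28 | 11100110110001 | 1 | 1
  29 | 11001101100011 | 1 | 1
  30 | 10011011000111 | 1 | 0
  31 | 00110110001110 | 0 | 0
  32 | 01101100011100 | 0 | 0
  33 | 11011000111000 | 1 | 1
  34 | 10110001110001 | 1 | 0
  35 | 01100011100010 | 0 | 1
  36 | 11000111000101 | 1 | 1
  37 | 10001110001011 | 1 | 0
  38 | 00011100010110 | 0 | 0
  39 | 00111000101100 | 0 | 1
  40 | 01110001011001 | 0 | 0
  41 | 11100010110010 | 1 | 0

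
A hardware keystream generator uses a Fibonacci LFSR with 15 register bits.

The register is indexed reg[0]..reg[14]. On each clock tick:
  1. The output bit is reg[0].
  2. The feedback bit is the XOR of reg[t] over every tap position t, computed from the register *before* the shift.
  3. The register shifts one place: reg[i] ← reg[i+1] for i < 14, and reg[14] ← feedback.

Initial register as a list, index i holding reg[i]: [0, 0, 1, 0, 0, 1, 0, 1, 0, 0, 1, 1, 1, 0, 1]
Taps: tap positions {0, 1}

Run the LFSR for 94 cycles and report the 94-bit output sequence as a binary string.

k : reg_k → out_k, fb_k
0: 001001010011101 → 0, fb=0
1: 010010100111010 → 0, fb=1
2: 100101001110101 → 1, fb=1
3: 001010011101011 → 0, fb=0
4: 010100111010110 → 0, fb=1
5: 101001110101101 → 1, fb=1
6: 010011101011011 → 0, fb=1
7: 100111010110111 → 1, fb=1
8: 001110101101111 → 0, fb=0
9: 011101011011110 → 0, fb=1
10: 111010110111101 → 1, fb=0
11: 110101101111010 → 1, fb=0
12: 101011011110100 → 1, fb=1
13: 010110111101001 → 0, fb=1
14: 101101111010011 → 1, fb=1
15: 011011110100111 → 0, fb=1
16: 110111101001111 → 1, fb=0
17: 101111010011110 → 1, fb=1
18: 011110100111101 → 0, fb=1
19: 111101001111011 → 1, fb=0
20: 111010011110110 → 1, fb=0
21: 110100111101100 → 1, fb=0
22: 101001111011000 → 1, fb=1
23: 010011110110001 → 0, fb=1
24: 100111101100011 → 1, fb=1
25: 001111011000111 → 0, fb=0
26: 011110110001110 → 0, fb=1
27: 111101100011101 → 1, fb=0
28: 111011000111010 → 1, fb=0
29: 110110001110100 → 1, fb=0
30: 101100011101000 → 1, fb=1
31: 011000111010001 → 0, fb=1
32: 110001110100011 → 1, fb=0
33: 100011101000110 → 1, fb=1
34: 000111010001101 → 0, fb=0
35: 001110100011010 → 0, fb=0
36: 011101000110100 → 0, fb=1
37: 111010001101001 → 1, fb=0
38: 110100011010010 → 1, fb=0
39: 101000110100100 → 1, fb=1
40: 010001101001001 → 0, fb=1
41: 100011010010011 → 1, fb=1
42: 000110100100111 → 0, fb=0
43: 001101001001110 → 0, fb=0
44: 011010010011100 → 0, fb=1
45: 110100100111001 → 1, fb=0
46: 101001001110010 → 1, fb=1
47: 010010011100101 → 0, fb=1
48: 100100111001011 → 1, fb=1
49: 001001110010111 → 0, fb=0
50: 010011100101110 → 0, fb=1
51: 100111001011101 → 1, fb=1
52: 001110010111011 → 0, fb=0
53: 011100101110110 → 0, fb=1
54: 111001011101101 → 1, fb=0
55: 110010111011010 → 1, fb=0
56: 100101110110100 → 1, fb=1
57: 001011101101001 → 0, fb=0
58: 010111011010010 → 0, fb=1
59: 101110110100101 → 1, fb=1
60: 011101101001011 → 0, fb=1
61: 111011010010111 → 1, fb=0
62: 110110100101110 → 1, fb=0
63: 101101001011100 → 1, fb=1
64: 011010010111001 → 0, fb=1
65: 110100101110011 → 1, fb=0
66: 101001011100110 → 1, fb=1
67: 010010111001101 → 0, fb=1
68: 100101110011011 → 1, fb=1
69: 001011100110111 → 0, fb=0
70: 010111001101110 → 0, fb=1
71: 101110011011101 → 1, fb=1
72: 011100110111011 → 0, fb=1
73: 111001101110111 → 1, fb=0
74: 110011011101110 → 1, fb=0
75: 100110111011100 → 1, fb=1
76: 001101110111001 → 0, fb=0
77: 011011101110010 → 0, fb=1
78: 110111011100101 → 1, fb=0
79: 101110111001010 → 1, fb=1
80: 011101110010101 → 0, fb=1
81: 111011100101011 → 1, fb=0
82: 110111001010110 → 1, fb=0
83: 101110010101100 → 1, fb=1
84: 011100101011001 → 0, fb=1
85: 111001010110011 → 1, fb=0
86: 110010101100110 → 1, fb=0
87: 100101011001100 → 1, fb=1
88: 001010110011001 → 0, fb=0
89: 010101100110010 → 0, fb=1
90: 101011001100101 → 1, fb=1
91: 010110011001011 → 0, fb=1
92: 101100110010111 → 1, fb=1
93: 011001100101111 → 0, fb=1

0010010100111010110111101001111011000111010001101001001110010111011010010111001101110111001010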